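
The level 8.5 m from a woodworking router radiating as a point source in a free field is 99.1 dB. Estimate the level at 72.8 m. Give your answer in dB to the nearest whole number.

80 dB

Point-source attenuation: ΔL = 20·log₁₀(r₂/r₁) = 20·log₁₀(72.8/8.5) = 18.654 dB.
L₂ = 99.1 − 20·log₁₀(72.8/8.5) = 99.1 − 18.654 = 80.45 dB.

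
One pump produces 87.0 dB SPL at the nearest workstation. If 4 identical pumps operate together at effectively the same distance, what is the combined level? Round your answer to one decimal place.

With 4 equal, uncorrelated contributions the intensity is 4× that of one unit, giving a rise of 10·log₁₀ 4.
L_total = 87.0 + 10·log₁₀(4) = 87.0 + 6.021 = 93.02 dB SPL.

93.0 dB SPL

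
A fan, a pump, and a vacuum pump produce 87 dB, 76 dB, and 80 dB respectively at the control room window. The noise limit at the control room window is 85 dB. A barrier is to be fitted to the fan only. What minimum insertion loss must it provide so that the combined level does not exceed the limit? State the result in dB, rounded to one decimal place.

The untreated sources together contribute 10^(76/10) + 10^(80/10) = 1.398e+08, i.e. 81.46 dB.
The limit corresponds to 10^(85/10) = 3.162e+08; subtracting the fixed part leaves 1.764e+08 for the fan, i.e. 82.47 dB.
So the fan must be reduced from 87 to 82.47 dB: IL = 4.53 dB.

4.5 dB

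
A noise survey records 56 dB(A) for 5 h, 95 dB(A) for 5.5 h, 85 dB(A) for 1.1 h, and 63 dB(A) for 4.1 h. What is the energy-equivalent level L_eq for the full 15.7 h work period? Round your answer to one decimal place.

90.5 dB(A)

Weight each interval's intensity by its duration and average over T = 15.7 h:
Σ tᵢ·10^(Lᵢ/10) = 5·10^(56/10) + 5.5·10^(95/10) + 1.1·10^(85/10) + 4.1·10^(63/10) = 1.775e+10.
L_eq = 10·log₁₀(1.775e+10/15.7) = 90.53 dB(A).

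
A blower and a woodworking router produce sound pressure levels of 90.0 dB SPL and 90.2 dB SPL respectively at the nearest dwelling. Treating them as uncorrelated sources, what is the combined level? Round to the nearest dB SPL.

93 dB SPL

For uncorrelated sources the intensities add, so convert each level to linear form, sum, and take 10·log₁₀ of the total.
Σ 10^(L/10) = 10^(90.0/10) + 10^(90.2/10) = 2.047e+09.
L_total = 10·log₁₀(2.047e+09) = 93.11 dB SPL.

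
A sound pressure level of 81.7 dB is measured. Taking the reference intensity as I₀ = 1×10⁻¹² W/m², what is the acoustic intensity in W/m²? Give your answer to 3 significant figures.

L = 10·log₁₀(I/I₀) ⇒ I = I₀·10^(L/10) = 10⁻¹² × 10^8.17.

0.000148 W/m²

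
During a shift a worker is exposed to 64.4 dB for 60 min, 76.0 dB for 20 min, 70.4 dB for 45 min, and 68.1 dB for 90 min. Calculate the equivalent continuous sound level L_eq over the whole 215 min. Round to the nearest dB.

The energy average is taken in the linear domain: L_eq = 10·log₁₀[(Σ tᵢ·10^(Lᵢ/10))/T], T = 215 min.
Σ tᵢ·10^(Lᵢ/10) = 60·10^(64.4/10) + 20·10^(76.0/10) + 45·10^(70.4/10) + 90·10^(68.1/10) = 2.036e+09.
L_eq = 10·log₁₀(2.036e+09/215) = 69.76 dB.

70 dB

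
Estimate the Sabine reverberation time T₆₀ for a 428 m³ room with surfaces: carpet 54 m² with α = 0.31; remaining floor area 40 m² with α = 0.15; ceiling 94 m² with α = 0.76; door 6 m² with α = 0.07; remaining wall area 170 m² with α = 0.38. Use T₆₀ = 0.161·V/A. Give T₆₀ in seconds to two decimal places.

Total absorption A = 54·0.31 + 40·0.15 + 94·0.76 + 6·0.07 + 170·0.38 = 159.20 m² sabins.
T₆₀ = 0.161·V/A = 0.161·428/159.20 = 0.433 s.

0.43 s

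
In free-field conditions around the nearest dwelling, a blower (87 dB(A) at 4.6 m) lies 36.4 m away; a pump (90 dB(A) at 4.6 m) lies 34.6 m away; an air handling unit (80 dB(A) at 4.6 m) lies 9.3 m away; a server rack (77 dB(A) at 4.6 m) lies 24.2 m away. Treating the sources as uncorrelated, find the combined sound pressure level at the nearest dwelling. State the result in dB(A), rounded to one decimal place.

77.2 dB(A)

Apply inverse-square spreading to bring every level to the receiver, then sum 10^(L/10).
blower: 87 − 20·log₁₀(36.4/4.6) = 87 − 17.97 = 69.03 dB(A).
pump: 90 − 20·log₁₀(34.6/4.6) = 90 − 17.53 = 72.47 dB(A).
air handling unit: 80 − 20·log₁₀(9.3/4.6) = 80 − 6.11 = 73.89 dB(A).
server rack: 77 − 20·log₁₀(24.2/4.6) = 77 − 14.42 = 62.58 dB(A).
Σ 10^(L/10) = 5.196e+07 → L_total = 10·log₁₀(5.196e+07) = 77.16 dB(A).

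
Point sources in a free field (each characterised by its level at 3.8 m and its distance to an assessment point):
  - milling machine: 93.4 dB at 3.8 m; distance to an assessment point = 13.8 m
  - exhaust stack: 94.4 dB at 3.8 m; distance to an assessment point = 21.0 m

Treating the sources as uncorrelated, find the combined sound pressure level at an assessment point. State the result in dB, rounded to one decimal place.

First find each source's level at the receiver (point-source: −20·log₁₀(r/r_ref)), then combine on an intensity basis.
milling machine: 93.4 − 20·log₁₀(13.8/3.8) = 93.4 − 11.20 = 82.20 dB.
exhaust stack: 94.4 − 20·log₁₀(21.0/3.8) = 94.4 − 14.85 = 79.55 dB.
Σ 10^(L/10) = 2.561e+08 → L_total = 10·log₁₀(2.561e+08) = 84.08 dB.

84.1 dB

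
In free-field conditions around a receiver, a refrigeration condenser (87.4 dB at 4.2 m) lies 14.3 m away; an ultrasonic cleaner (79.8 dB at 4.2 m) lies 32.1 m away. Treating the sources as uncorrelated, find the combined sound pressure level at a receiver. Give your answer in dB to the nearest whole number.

Propagate each source to the receiver with L = L_ref − 20·log₁₀(r/r_ref), then add intensities.
refrigeration condenser: 87.4 − 20·log₁₀(14.3/4.2) = 87.4 − 10.64 = 76.76 dB.
ultrasonic cleaner: 79.8 − 20·log₁₀(32.1/4.2) = 79.8 − 17.67 = 62.13 dB.
Σ 10^(L/10) = 4.904e+07 → L_total = 10·log₁₀(4.904e+07) = 76.91 dB.

77 dB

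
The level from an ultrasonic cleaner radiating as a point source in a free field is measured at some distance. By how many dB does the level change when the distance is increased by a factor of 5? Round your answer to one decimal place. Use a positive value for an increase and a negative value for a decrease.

-14.0 dB

Point-source spreading: ΔL = −20·log₁₀(r₂/r₁).
ΔL = −20·log₁₀(5) = -13.98 dB.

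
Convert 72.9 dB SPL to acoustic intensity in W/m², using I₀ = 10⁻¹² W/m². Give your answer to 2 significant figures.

L = 10·log₁₀(I/I₀) ⇒ I = I₀·10^(L/10) = 10⁻¹² × 10^7.29.

1.9e-05 W/m²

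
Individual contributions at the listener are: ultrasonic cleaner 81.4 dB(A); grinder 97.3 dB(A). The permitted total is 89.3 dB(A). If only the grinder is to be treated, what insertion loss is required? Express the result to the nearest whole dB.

The untreated sources together contribute 10^(81.4/10) = 1.380e+08, i.e. 81.40 dB(A).
The limit corresponds to 10^(89.3/10) = 8.511e+08; subtracting the fixed part leaves 7.131e+08 for the grinder, i.e. 88.53 dB(A).
So the grinder must be reduced from 97.3 to 88.53 dB(A): IL = 8.77 dB.

9 dB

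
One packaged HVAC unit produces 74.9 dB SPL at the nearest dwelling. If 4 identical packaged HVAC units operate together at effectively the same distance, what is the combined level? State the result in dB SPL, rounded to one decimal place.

80.9 dB SPL

With 4 equal, uncorrelated contributions the intensity is 4× that of one unit, giving a rise of 10·log₁₀ 4.
L_total = 74.9 + 10·log₁₀(4) = 74.9 + 6.021 = 80.92 dB SPL.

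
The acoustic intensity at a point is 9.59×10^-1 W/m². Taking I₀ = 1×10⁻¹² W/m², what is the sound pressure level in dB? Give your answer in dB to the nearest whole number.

120 dB

Dividing by I₀ shifts the exponent by 12: I/I₀ = 9.59×10^11.
L = 10·(0.9818 + 11) = 119.82 dB.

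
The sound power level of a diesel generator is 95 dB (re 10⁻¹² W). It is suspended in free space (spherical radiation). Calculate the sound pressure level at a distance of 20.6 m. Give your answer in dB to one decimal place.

Free-field spherical radiation: L_p = L_w − 10·log₁₀(4π·r²), r = 20.6 m.
4π·r² = 5333 m², 10·log₁₀ of that is 37.269 dB.
L_p = 95 − 37.269 = 57.73 dB.

57.7 dB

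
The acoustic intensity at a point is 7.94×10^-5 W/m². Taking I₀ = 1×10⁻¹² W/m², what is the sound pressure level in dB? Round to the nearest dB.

79 dB

Dividing by I₀ shifts the exponent by 12: I/I₀ = 7.94×10^7.
L = 10·(0.8998 + 7) = 79.00 dB.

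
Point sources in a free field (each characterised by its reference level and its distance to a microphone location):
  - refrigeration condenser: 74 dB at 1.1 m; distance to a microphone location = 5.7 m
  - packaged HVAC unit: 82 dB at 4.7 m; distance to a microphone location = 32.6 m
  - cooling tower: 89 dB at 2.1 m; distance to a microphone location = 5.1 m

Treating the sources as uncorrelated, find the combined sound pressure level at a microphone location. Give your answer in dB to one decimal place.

81.4 dB

Apply inverse-square spreading to bring every level to the receiver, then sum 10^(L/10).
refrigeration condenser: 74 − 20·log₁₀(5.7/1.1) = 74 − 14.29 = 59.71 dB.
packaged HVAC unit: 82 − 20·log₁₀(32.6/4.7) = 82 − 16.82 = 65.18 dB.
cooling tower: 89 − 20·log₁₀(5.1/2.1) = 89 − 7.71 = 81.29 dB.
Σ 10^(L/10) = 1.389e+08 → L_total = 10·log₁₀(1.389e+08) = 81.43 dB.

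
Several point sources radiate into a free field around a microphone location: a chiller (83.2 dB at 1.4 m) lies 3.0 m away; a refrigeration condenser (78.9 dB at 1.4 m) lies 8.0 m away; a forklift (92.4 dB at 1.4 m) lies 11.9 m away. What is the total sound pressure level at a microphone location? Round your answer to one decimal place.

Apply inverse-square spreading to bring every level to the receiver, then sum 10^(L/10).
chiller: 83.2 − 20·log₁₀(3.0/1.4) = 83.2 − 6.62 = 76.58 dB.
refrigeration condenser: 78.9 − 20·log₁₀(8.0/1.4) = 78.9 − 15.14 = 63.76 dB.
forklift: 92.4 − 20·log₁₀(11.9/1.4) = 92.4 − 18.59 = 73.81 dB.
Σ 10^(L/10) = 7.193e+07 → L_total = 10·log₁₀(7.193e+07) = 78.57 dB.

78.6 dB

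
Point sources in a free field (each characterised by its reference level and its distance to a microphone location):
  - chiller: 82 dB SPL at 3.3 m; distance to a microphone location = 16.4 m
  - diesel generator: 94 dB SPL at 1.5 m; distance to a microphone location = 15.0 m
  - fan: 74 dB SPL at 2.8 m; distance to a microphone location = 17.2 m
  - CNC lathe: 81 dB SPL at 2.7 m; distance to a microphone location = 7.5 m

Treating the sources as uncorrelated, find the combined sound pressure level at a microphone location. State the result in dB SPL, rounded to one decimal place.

Apply inverse-square spreading to bring every level to the receiver, then sum 10^(L/10).
chiller: 82 − 20·log₁₀(16.4/3.3) = 82 − 13.93 = 68.07 dB SPL.
diesel generator: 94 − 20·log₁₀(15.0/1.5) = 94 − 20.00 = 74.00 dB SPL.
fan: 74 − 20·log₁₀(17.2/2.8) = 74 − 15.77 = 58.23 dB SPL.
CNC lathe: 81 − 20·log₁₀(7.5/2.7) = 81 − 8.87 = 72.13 dB SPL.
Σ 10^(L/10) = 4.852e+07 → L_total = 10·log₁₀(4.852e+07) = 76.86 dB SPL.

76.9 dB SPL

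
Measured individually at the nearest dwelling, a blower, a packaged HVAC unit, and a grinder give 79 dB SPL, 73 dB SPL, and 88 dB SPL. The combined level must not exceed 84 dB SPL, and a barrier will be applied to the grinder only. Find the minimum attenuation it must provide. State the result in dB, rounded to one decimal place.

The untreated sources together contribute 10^(79/10) + 10^(73/10) = 9.939e+07, i.e. 79.97 dB SPL.
To meet 84 dB SPL overall, the treated grinder may contribute at most 10^(84/10) − 9.939e+07 = 1.518e+08, i.e. 81.81 dB SPL.
Required insertion loss = 88 − 81.81 = 6.19 dB.

6.2 dB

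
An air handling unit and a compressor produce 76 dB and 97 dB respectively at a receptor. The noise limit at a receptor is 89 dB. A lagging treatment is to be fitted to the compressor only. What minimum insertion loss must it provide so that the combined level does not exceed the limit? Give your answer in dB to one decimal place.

Fixed contribution from the other source: Σ 10^(L/10) = 10^(76/10) = 3.981e+07 (76.00 dB).
To meet 89 dB overall, the treated compressor may contribute at most 10^(89/10) − 3.981e+07 = 7.545e+08, i.e. 88.78 dB.
So the compressor must be reduced from 97 to 88.78 dB: IL = 8.22 dB.

8.2 dB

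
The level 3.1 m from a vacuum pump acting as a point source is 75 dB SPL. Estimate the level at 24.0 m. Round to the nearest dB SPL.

57 dB SPL

Spherical spreading from a point source gives a 20·log₁₀(r₂/r₁) drop.
L₂ = 75 − 20·log₁₀(24.0/3.1) = 75 − 17.777 = 57.22 dB SPL.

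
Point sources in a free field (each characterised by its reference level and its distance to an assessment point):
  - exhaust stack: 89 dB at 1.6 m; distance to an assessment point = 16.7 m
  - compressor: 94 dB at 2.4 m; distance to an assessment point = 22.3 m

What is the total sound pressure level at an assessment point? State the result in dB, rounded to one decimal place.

First find each source's level at the receiver (point-source: −20·log₁₀(r/r_ref)), then combine on an intensity basis.
exhaust stack: 89 − 20·log₁₀(16.7/1.6) = 89 − 20.37 = 68.63 dB.
compressor: 94 − 20·log₁₀(22.3/2.4) = 94 − 19.36 = 74.64 dB.
Σ 10^(L/10) = 3.639e+07 → L_total = 10·log₁₀(3.639e+07) = 75.61 dB.

75.6 dB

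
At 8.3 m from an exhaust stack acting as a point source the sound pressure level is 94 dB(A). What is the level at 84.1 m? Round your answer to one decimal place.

For a point source, L₂ = L₁ − 20·log₁₀(r₂/r₁).
L₂ = 94 − 20·log₁₀(84.1/8.3) = 94 − 20.114 = 73.89 dB(A).

73.9 dB(A)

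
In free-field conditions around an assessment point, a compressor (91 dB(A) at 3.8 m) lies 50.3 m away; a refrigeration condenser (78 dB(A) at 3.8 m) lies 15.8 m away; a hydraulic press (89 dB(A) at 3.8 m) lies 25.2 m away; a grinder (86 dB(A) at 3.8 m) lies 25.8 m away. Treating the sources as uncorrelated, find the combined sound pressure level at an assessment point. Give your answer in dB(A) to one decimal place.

Propagate each source to the receiver with L = L_ref − 20·log₁₀(r/r_ref), then add intensities.
compressor: 91 − 20·log₁₀(50.3/3.8) = 91 − 22.44 = 68.56 dB(A).
refrigeration condenser: 78 − 20·log₁₀(15.8/3.8) = 78 − 12.38 = 65.62 dB(A).
hydraulic press: 89 − 20·log₁₀(25.2/3.8) = 89 − 16.43 = 72.57 dB(A).
grinder: 86 − 20·log₁₀(25.8/3.8) = 86 − 16.64 = 69.36 dB(A).
Σ 10^(L/10) = 3.753e+07 → L_total = 10·log₁₀(3.753e+07) = 75.74 dB(A).

75.7 dB(A)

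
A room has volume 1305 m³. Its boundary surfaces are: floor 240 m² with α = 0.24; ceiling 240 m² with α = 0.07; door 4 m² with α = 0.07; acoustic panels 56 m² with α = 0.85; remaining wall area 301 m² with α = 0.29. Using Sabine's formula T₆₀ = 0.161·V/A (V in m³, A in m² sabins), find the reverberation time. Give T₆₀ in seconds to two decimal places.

Summing Sᵢαᵢ: 240·0.24 + 240·0.07 + 4·0.07 + 56·0.85 + 301·0.29 = 209.57 m².
T₆₀ = 0.161 × 1305 / 209.57 = 1.003 s.

1.00 s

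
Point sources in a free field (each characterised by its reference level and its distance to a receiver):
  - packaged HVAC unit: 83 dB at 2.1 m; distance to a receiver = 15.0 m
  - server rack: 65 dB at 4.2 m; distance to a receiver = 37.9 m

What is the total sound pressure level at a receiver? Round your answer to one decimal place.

Propagate each source to the receiver with L = L_ref − 20·log₁₀(r/r_ref), then add intensities.
packaged HVAC unit: 83 − 20·log₁₀(15.0/2.1) = 83 − 17.08 = 65.92 dB.
server rack: 65 − 20·log₁₀(37.9/4.2) = 65 − 19.11 = 45.89 dB.
Σ 10^(L/10) = 3.950e+06 → L_total = 10·log₁₀(3.950e+06) = 65.97 dB.

66.0 dB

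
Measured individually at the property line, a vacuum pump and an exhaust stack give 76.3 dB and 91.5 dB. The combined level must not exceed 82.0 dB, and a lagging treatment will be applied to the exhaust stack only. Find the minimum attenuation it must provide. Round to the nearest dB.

Fixed contribution from the other source: Σ 10^(L/10) = 10^(76.3/10) = 4.266e+07 (76.30 dB).
To meet 82.0 dB overall, the treated exhaust stack may contribute at most 10^(82.0/10) − 4.266e+07 = 1.158e+08, i.e. 80.64 dB.
So the exhaust stack must be reduced from 91.5 to 80.64 dB: IL = 10.86 dB.

11 dB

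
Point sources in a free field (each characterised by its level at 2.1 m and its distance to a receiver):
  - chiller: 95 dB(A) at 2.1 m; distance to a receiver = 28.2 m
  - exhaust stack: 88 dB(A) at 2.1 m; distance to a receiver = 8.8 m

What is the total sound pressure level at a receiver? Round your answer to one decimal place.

First find each source's level at the receiver (point-source: −20·log₁₀(r/r_ref)), then combine on an intensity basis.
chiller: 95 − 20·log₁₀(28.2/2.1) = 95 − 22.56 = 72.44 dB(A).
exhaust stack: 88 − 20·log₁₀(8.8/2.1) = 88 − 12.45 = 75.55 dB(A).
Σ 10^(L/10) = 5.347e+07 → L_total = 10·log₁₀(5.347e+07) = 77.28 dB(A).

77.3 dB(A)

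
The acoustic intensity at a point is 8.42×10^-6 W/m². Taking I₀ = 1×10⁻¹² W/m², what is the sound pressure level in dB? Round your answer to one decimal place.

69.3 dB

L = 10·log₁₀(I/I₀) = 10·log₁₀(8.42×10^-6/10⁻¹²) = 10·log₁₀(8.42×10^6).
L = 10·(0.9253 + 6) = 69.25 dB.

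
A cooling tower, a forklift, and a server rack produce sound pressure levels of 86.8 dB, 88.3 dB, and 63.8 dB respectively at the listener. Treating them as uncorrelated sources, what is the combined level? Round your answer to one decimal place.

Incoherent sources combine by intensity addition: L_total = 10·log₁₀(Σ 10^(L_i/10)).
Σ 10^(L/10) = 10^(86.8/10) + 10^(88.3/10) + 10^(63.8/10) = 1.157e+09.
L_total = 10·log₁₀(1.157e+09) = 90.63 dB.

90.6 dB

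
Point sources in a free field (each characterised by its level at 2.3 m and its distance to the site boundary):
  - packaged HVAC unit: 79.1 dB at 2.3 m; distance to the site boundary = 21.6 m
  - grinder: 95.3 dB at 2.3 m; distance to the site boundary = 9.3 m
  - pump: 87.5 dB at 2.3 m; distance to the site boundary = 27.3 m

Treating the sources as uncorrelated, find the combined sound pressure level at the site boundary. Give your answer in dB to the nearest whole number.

83 dB

Apply inverse-square spreading to bring every level to the receiver, then sum 10^(L/10).
packaged HVAC unit: 79.1 − 20·log₁₀(21.6/2.3) = 79.1 − 19.45 = 59.65 dB.
grinder: 95.3 − 20·log₁₀(9.3/2.3) = 95.3 − 12.14 = 83.16 dB.
pump: 87.5 − 20·log₁₀(27.3/2.3) = 87.5 − 21.49 = 66.01 dB.
Σ 10^(L/10) = 2.122e+08 → L_total = 10·log₁₀(2.122e+08) = 83.27 dB.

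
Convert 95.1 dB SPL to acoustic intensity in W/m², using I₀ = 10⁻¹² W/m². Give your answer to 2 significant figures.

L = 10·log₁₀(I/I₀) ⇒ I = I₀·10^(L/10) = 10⁻¹² × 10^9.51.

0.0032 W/m²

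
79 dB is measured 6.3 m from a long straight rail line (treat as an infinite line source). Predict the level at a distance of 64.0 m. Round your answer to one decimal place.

68.9 dB

Cylindrical spreading from a line source gives a 10·log₁₀(r₂/r₁) drop.
L₂ = 79 − 10·log₁₀(64.0/6.3) = 79 − 10.068 = 68.93 dB.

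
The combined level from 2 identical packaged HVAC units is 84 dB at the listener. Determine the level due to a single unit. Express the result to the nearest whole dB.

81 dB

For N identical incoherent sources L_total = L₁ + 10·log₁₀ N, so L₁ = 84 − 10·log₁₀(2) = 84 − 3.010.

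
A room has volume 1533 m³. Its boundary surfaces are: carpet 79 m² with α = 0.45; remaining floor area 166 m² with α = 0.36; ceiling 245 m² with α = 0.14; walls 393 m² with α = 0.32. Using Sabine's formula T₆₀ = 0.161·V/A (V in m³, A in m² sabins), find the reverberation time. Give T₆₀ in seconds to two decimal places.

0.97 s

Summing Sᵢαᵢ: 79·0.45 + 166·0.36 + 245·0.14 + 393·0.32 = 255.37 m².
T₆₀ = 0.161 × 1533 / 255.37 = 0.966 s.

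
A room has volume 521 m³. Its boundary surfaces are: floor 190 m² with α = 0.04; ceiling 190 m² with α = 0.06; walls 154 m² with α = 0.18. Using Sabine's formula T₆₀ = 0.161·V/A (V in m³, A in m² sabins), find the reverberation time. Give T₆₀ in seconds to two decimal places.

1.80 s

Total absorption A = 190·0.04 + 190·0.06 + 154·0.18 = 46.72 m² sabins.
T₆₀ = 0.161·V/A = 0.161·521/46.72 = 1.795 s.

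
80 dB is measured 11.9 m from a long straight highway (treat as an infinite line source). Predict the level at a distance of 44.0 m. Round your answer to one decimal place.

74.3 dB

For a line source, L₂ = L₁ − 10·log₁₀(r₂/r₁).
L₂ = 80 − 10·log₁₀(44.0/11.9) = 80 − 5.679 = 74.32 dB.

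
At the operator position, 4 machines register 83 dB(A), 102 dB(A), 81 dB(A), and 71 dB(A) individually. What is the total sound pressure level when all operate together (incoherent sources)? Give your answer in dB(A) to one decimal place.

Incoherent sources combine by intensity addition: L_total = 10·log₁₀(Σ 10^(L_i/10)).
Σ 10^(L/10) = 10^(83/10) + 10^(102/10) + 10^(81/10) + 10^(71/10) = 1.619e+10.
L_total = 10·log₁₀(1.619e+10) = 102.09 dB(A).

102.1 dB(A)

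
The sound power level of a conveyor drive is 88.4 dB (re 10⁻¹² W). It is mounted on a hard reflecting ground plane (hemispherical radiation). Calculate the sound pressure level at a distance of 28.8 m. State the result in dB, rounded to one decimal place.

Free-field hemispherical radiation: L_p = L_w − 10·log₁₀(2π·r²), r = 28.8 m.
2π·r² = 5212 m², 10·log₁₀ of that is 37.170 dB.
L_p = 88.4 − 37.170 = 51.23 dB.

51.2 dB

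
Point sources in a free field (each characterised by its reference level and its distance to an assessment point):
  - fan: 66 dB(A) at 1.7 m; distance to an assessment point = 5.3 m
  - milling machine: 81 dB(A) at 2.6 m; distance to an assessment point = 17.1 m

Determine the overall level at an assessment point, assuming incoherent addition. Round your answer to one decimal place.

65.2 dB(A)

Propagate each source to the receiver with L = L_ref − 20·log₁₀(r/r_ref), then add intensities.
fan: 66 − 20·log₁₀(5.3/1.7) = 66 − 9.88 = 56.12 dB(A).
milling machine: 81 − 20·log₁₀(17.1/2.6) = 81 − 16.36 = 64.64 dB(A).
Σ 10^(L/10) = 3.320e+06 → L_total = 10·log₁₀(3.320e+06) = 65.21 dB(A).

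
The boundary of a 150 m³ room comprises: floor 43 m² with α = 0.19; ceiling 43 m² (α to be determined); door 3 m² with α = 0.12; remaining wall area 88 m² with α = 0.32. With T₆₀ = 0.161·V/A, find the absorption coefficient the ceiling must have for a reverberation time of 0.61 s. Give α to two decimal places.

0.07

From T₆₀ = 0.161·V/A, the target T₆₀ = 0.61 s needs A = 0.161·150/0.61 = 39.59 m².
Absorption from the other surfaces = 43·0.19 + 3·0.12 + 88·0.32 = 36.69 m², so the ceiling must supply 2.90 m² over 43 m².
α = 2.90/43 = 0.067.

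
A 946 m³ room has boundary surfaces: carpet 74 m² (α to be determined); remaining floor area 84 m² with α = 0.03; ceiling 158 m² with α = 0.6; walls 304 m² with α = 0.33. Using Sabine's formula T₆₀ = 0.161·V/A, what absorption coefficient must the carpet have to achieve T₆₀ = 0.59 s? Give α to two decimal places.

0.82

From T₆₀ = 0.161·V/A, the target T₆₀ = 0.59 s needs A = 0.161·946/0.59 = 258.15 m².
Absorption from the other surfaces = 84·0.03 + 158·0.6 + 304·0.33 = 197.64 m², so the carpet must supply 60.51 m² over 74 m².
α = 60.51/74 = 0.818.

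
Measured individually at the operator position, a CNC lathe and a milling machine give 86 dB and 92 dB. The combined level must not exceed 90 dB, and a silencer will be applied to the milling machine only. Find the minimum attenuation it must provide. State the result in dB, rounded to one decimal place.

4.2 dB

Fixed contribution from the other source: Σ 10^(L/10) = 10^(86/10) = 3.981e+08 (86.00 dB).
To meet 90 dB overall, the treated milling machine may contribute at most 10^(90/10) − 3.981e+08 = 6.019e+08, i.e. 87.80 dB.
Required insertion loss = 92 − 87.80 = 4.20 dB.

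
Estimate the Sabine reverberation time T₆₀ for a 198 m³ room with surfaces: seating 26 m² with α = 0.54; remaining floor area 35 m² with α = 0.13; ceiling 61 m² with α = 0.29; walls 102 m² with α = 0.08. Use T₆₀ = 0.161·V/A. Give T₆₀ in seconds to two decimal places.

Summing Sᵢαᵢ: 26·0.54 + 35·0.13 + 61·0.29 + 102·0.08 = 44.44 m².
T₆₀ = 0.161·V/A = 0.161·198/44.44 = 0.717 s.

0.72 s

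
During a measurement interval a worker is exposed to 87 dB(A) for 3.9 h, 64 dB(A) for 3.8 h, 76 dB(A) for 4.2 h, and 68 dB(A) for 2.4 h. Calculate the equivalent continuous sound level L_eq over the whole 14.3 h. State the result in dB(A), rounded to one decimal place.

81.8 dB(A)

The energy average is taken in the linear domain: L_eq = 10·log₁₀[(Σ tᵢ·10^(Lᵢ/10))/T], T = 14.3 h.
Σ tᵢ·10^(Lᵢ/10) = 3.9·10^(87/10) + 3.8·10^(64/10) + 4.2·10^(76/10) + 2.4·10^(68/10) = 2.147e+09.
L_eq = 10·log₁₀(2.147e+09/14.3) = 81.76 dB(A).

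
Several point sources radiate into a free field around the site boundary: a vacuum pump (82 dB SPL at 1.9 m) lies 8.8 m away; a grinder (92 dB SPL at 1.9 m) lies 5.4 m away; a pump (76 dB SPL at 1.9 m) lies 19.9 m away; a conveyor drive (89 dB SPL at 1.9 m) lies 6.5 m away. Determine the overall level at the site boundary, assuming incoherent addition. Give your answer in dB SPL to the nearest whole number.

84 dB SPL

Propagate each source to the receiver with L = L_ref − 20·log₁₀(r/r_ref), then add intensities.
vacuum pump: 82 − 20·log₁₀(8.8/1.9) = 82 − 13.31 = 68.69 dB SPL.
grinder: 92 − 20·log₁₀(5.4/1.9) = 92 − 9.07 = 82.93 dB SPL.
pump: 76 − 20·log₁₀(19.9/1.9) = 76 − 20.40 = 55.60 dB SPL.
conveyor drive: 89 − 20·log₁₀(6.5/1.9) = 89 − 10.68 = 78.32 dB SPL.
Σ 10^(L/10) = 2.718e+08 → L_total = 10·log₁₀(2.718e+08) = 84.34 dB SPL.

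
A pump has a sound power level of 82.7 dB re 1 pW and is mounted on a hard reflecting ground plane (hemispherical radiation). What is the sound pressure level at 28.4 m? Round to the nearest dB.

46 dB

The power spreads over a hemisphere of area 2π·r², so L_p = L_w − 10·log₁₀(2π·r²).
2π·r² = 5068 m², 10·log₁₀ of that is 37.048 dB.
L_p = 82.7 − 37.048 = 45.65 dB.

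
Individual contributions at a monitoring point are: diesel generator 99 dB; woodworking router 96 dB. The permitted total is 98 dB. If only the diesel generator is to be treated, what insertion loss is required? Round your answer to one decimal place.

Everything except the diesel generator sums to 10^(96/10) = 3.981e+09 in linear terms, 96.00 dB.
The limit corresponds to 10^(98/10) = 6.310e+09; subtracting the fixed part leaves 2.329e+09 for the diesel generator, i.e. 93.67 dB.
Required insertion loss = 99 − 93.67 = 5.33 dB.

5.3 dB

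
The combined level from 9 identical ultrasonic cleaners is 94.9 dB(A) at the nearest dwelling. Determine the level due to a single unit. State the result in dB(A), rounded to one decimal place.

85.4 dB(A)

Dividing the total intensity by 9 lowers the level by 10·log₁₀ 9 = 9.542 dB: L₁ = 94.9 − 9.542.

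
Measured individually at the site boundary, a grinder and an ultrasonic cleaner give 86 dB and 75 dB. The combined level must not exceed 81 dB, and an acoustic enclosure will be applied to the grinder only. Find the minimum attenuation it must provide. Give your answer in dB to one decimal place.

6.3 dB

Everything except the grinder sums to 10^(75/10) = 3.162e+07 in linear terms, 75.00 dB.
The limit corresponds to 10^(81/10) = 1.259e+08; subtracting the fixed part leaves 9.427e+07 for the grinder, i.e. 79.74 dB.
So the grinder must be reduced from 86 to 79.74 dB: IL = 6.26 dB.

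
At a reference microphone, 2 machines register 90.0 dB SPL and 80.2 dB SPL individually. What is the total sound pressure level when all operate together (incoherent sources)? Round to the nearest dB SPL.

90 dB SPL

For uncorrelated sources the intensities add, so convert each level to linear form, sum, and take 10·log₁₀ of the total.
Σ 10^(L/10) = 10^(90.0/10) + 10^(80.2/10) = 1.105e+09.
L_total = 10·log₁₀(1.105e+09) = 90.43 dB SPL.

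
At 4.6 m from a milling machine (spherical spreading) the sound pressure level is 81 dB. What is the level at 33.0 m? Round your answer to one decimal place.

For a point source, L₂ = L₁ − 20·log₁₀(r₂/r₁).
L₂ = 81 − 20·log₁₀(33.0/4.6) = 81 − 17.115 = 63.88 dB.

63.9 dB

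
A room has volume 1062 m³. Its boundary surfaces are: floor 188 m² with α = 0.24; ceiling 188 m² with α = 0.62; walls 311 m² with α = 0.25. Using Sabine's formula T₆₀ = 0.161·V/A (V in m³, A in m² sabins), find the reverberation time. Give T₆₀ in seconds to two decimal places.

Summing Sᵢαᵢ: 188·0.24 + 188·0.62 + 311·0.25 = 239.43 m².
T₆₀ = 0.161·V/A = 0.161·1062/239.43 = 0.714 s.

0.71 s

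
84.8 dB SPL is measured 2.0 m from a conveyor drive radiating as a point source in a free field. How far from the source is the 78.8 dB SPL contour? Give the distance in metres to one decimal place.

4.0 m

Point-source spreading drops the level by 20·log₁₀(r₂/r₁); inverting, r₂/r₁ = 10^(ΔL/20).
r₂ = 2.0·10^((84.8−78.8)/20) = 2.0·10^(6.0/20) = 3.99 m.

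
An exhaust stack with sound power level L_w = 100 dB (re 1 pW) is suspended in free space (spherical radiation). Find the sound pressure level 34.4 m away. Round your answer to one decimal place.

58.3 dB

The power spreads over a sphere of area 4π·r², so L_p = L_w − 10·log₁₀(4π·r²).
4π·r² = 1.487e+04 m², 10·log₁₀ of that is 41.723 dB.
L_p = 100 − 41.723 = 58.28 dB.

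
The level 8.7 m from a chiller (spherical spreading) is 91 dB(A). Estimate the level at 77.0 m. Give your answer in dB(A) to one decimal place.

Spherical spreading from a point source gives a 20·log₁₀(r₂/r₁) drop.
L₂ = 91 − 20·log₁₀(77.0/8.7) = 91 − 18.939 = 72.06 dB(A).

72.1 dB(A)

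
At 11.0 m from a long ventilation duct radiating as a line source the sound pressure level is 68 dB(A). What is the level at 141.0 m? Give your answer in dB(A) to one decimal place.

56.9 dB(A)

Cylindrical spreading from a line source gives a 10·log₁₀(r₂/r₁) drop.
L₂ = 68 − 10·log₁₀(141.0/11.0) = 68 − 11.078 = 56.92 dB(A).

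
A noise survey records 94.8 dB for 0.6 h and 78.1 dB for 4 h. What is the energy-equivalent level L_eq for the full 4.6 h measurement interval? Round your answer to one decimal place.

86.5 dB

The energy average is taken in the linear domain: L_eq = 10·log₁₀[(Σ tᵢ·10^(Lᵢ/10))/T], T = 4.6 h.
Σ tᵢ·10^(Lᵢ/10) = 0.6·10^(94.8/10) + 4·10^(78.1/10) = 2.070e+09.
L_eq = 10·log₁₀(2.070e+09/4.6) = 86.53 dB.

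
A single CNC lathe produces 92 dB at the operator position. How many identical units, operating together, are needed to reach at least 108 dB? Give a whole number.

40

N identical sources give L₁ + 10·log₁₀ N, so require 10·log₁₀ N ≥ 108 − 92 = 16.0 dB.
N ≥ 10^(16.0/10) = 39.811, so N = 40.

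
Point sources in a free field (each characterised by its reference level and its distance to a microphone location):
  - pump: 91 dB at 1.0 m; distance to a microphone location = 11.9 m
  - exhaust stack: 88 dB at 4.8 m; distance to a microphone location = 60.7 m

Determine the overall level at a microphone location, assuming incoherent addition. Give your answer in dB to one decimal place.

71.1 dB

First find each source's level at the receiver (point-source: −20·log₁₀(r/r_ref)), then combine on an intensity basis.
pump: 91 − 20·log₁₀(11.9/1.0) = 91 − 21.51 = 69.49 dB.
exhaust stack: 88 − 20·log₁₀(60.7/4.8) = 88 − 22.04 = 65.96 dB.
Σ 10^(L/10) = 1.284e+07 → L_total = 10·log₁₀(1.284e+07) = 71.08 dB.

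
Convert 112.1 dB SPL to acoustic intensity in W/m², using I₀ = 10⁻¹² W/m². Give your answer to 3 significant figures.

L = 10·log₁₀(I/I₀) ⇒ I = I₀·10^(L/10) = 10⁻¹² × 10^11.21.

0.162 W/m²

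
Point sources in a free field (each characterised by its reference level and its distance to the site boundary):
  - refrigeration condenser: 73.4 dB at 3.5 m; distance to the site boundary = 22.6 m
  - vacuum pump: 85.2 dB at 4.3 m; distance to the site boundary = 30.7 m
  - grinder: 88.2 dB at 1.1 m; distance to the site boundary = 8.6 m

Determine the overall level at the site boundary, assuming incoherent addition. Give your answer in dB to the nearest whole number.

First find each source's level at the receiver (point-source: −20·log₁₀(r/r_ref)), then combine on an intensity basis.
refrigeration condenser: 73.4 − 20·log₁₀(22.6/3.5) = 73.4 − 16.20 = 57.20 dB.
vacuum pump: 85.2 − 20·log₁₀(30.7/4.3) = 85.2 − 17.07 = 68.13 dB.
grinder: 88.2 − 20·log₁₀(8.6/1.1) = 88.2 − 17.86 = 70.34 dB.
Σ 10^(L/10) = 1.783e+07 → L_total = 10·log₁₀(1.783e+07) = 72.51 dB.

73 dB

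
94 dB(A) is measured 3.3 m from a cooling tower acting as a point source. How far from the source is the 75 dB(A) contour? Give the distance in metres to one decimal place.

29.4 m

Point-source spreading drops the level by 20·log₁₀(r₂/r₁); inverting, r₂/r₁ = 10^(ΔL/20).
r₂ = 3.3·10^((94−75)/20) = 3.3·10^(19.0/20) = 29.41 m.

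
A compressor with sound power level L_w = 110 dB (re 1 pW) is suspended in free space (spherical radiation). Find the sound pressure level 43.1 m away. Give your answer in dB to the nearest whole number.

The power spreads over a sphere of area 4π·r², so L_p = L_w − 10·log₁₀(4π·r²).
4π·r² = 2.334e+04 m², 10·log₁₀ of that is 43.682 dB.
L_p = 110 − 43.682 = 66.32 dB.

66 dB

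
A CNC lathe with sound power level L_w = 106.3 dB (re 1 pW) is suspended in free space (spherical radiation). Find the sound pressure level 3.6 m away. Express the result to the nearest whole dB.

84 dB

The power spreads over a sphere of area 4π·r², so L_p = L_w − 10·log₁₀(4π·r²).
4π·r² = 162.9 m², 10·log₁₀ of that is 22.118 dB.
L_p = 106.3 − 22.118 = 84.18 dB.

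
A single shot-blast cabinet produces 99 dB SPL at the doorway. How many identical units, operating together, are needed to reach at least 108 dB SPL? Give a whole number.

Need L₁ + 10·log₁₀ N ≥ 108, i.e. log₁₀ N ≥ 0.90.
N ≥ 10^(9.0/10) = 7.943, so N = 8.

8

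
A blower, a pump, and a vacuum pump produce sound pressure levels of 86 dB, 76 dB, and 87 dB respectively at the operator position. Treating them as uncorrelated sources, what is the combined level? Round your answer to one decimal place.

Incoherent sources combine by intensity addition: L_total = 10·log₁₀(Σ 10^(L_i/10)).
Σ 10^(L/10) = 10^(86/10) + 10^(76/10) + 10^(87/10) = 9.391e+08.
L_total = 10·log₁₀(9.391e+08) = 89.73 dB.

89.7 dB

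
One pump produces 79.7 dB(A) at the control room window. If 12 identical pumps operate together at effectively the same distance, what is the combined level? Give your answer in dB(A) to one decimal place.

L_total = L₁ + 10·log₁₀ N for N identical incoherent sources.
L_total = 79.7 + 10·log₁₀(12) = 79.7 + 10.792 = 90.49 dB(A).

90.5 dB(A)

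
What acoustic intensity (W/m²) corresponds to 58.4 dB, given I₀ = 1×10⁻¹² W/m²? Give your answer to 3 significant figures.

L = 10·log₁₀(I/I₀) ⇒ I = I₀·10^(L/10) = 10⁻¹² × 10^5.84.

6.92e-07 W/m²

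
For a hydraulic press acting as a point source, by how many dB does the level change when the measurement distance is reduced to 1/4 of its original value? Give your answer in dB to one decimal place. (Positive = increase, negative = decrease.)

+12.0 dB

A point source loses 6 dB per doubling of distance; generally ΔL = −20·log₁₀(r₂/r₁).
ΔL = −20·log₁₀(0.25) = +12.04 dB.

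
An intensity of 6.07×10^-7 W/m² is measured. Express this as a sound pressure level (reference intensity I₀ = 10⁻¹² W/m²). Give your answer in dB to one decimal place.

57.8 dB

I/I₀ = 6.07×10^-7/10⁻¹² = 6.07×10^5, and L = 10·log₁₀(I/I₀).
L = 10·(0.7832 + 5) = 57.83 dB.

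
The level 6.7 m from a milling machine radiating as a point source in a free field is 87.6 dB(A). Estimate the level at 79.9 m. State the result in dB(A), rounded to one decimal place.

Spherical spreading from a point source gives a 20·log₁₀(r₂/r₁) drop.
L₂ = 87.6 − 20·log₁₀(79.9/6.7) = 87.6 − 21.529 = 66.07 dB(A).

66.1 dB(A)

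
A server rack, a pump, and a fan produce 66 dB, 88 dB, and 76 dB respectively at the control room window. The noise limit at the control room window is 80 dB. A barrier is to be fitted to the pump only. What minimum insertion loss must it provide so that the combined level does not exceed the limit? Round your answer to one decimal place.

The untreated sources together contribute 10^(66/10) + 10^(76/10) = 4.379e+07, i.e. 76.41 dB.
The limit corresponds to 10^(80/10) = 1.000e+08; subtracting the fixed part leaves 5.621e+07 for the pump, i.e. 77.50 dB.
Required insertion loss = 88 − 77.50 = 10.50 dB.

10.5 dB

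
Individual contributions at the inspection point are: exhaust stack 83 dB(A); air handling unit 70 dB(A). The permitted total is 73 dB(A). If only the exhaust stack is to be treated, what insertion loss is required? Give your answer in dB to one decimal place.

Fixed contribution from the other source: Σ 10^(L/10) = 10^(70/10) = 1.000e+07 (70.00 dB(A)).
The limit corresponds to 10^(73/10) = 1.995e+07; subtracting the fixed part leaves 9.953e+06 for the exhaust stack, i.e. 69.98 dB(A).
So the exhaust stack must be reduced from 83 to 69.98 dB(A): IL = 13.02 dB.

13.0 dB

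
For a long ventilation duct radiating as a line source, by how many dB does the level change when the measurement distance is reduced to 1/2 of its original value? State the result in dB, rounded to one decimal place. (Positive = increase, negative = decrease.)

A line source loses 3 dB per doubling of distance; generally ΔL = −10·log₁₀(r₂/r₁).
ΔL = −10·log₁₀(0.5) = +3.01 dB.

+3.0 dB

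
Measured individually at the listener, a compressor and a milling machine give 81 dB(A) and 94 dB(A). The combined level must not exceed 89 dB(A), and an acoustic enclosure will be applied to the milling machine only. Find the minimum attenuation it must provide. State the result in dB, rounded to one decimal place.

5.7 dB

Everything except the milling machine sums to 10^(81/10) = 1.259e+08 in linear terms, 81.00 dB(A).
To meet 89 dB(A) overall, the treated milling machine may contribute at most 10^(89/10) − 1.259e+08 = 6.684e+08, i.e. 88.25 dB(A).
Required insertion loss = 94 − 88.25 = 5.75 dB.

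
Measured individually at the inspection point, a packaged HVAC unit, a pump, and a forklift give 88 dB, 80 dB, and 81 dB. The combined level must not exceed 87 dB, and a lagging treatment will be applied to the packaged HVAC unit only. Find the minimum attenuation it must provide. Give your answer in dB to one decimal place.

Fixed contribution from the other sources: Σ 10^(L/10) = 10^(80/10) + 10^(81/10) = 2.259e+08 (83.54 dB).
The limit corresponds to 10^(87/10) = 5.012e+08; subtracting the fixed part leaves 2.753e+08 for the packaged HVAC unit, i.e. 84.40 dB.
Required insertion loss = 88 − 84.40 = 3.60 dB.

3.6 dB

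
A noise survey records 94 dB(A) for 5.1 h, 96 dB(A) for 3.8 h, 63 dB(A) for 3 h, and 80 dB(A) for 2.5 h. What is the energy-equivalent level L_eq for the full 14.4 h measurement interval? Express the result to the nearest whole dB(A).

The energy average is taken in the linear domain: L_eq = 10·log₁₀[(Σ tᵢ·10^(Lᵢ/10))/T], T = 14.4 h.
Σ tᵢ·10^(Lᵢ/10) = 5.1·10^(94/10) + 3.8·10^(96/10) + 3·10^(63/10) + 2.5·10^(80/10) = 2.819e+10.
L_eq = 10·log₁₀(2.819e+10/14.4) = 92.92 dB(A).

93 dB(A)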